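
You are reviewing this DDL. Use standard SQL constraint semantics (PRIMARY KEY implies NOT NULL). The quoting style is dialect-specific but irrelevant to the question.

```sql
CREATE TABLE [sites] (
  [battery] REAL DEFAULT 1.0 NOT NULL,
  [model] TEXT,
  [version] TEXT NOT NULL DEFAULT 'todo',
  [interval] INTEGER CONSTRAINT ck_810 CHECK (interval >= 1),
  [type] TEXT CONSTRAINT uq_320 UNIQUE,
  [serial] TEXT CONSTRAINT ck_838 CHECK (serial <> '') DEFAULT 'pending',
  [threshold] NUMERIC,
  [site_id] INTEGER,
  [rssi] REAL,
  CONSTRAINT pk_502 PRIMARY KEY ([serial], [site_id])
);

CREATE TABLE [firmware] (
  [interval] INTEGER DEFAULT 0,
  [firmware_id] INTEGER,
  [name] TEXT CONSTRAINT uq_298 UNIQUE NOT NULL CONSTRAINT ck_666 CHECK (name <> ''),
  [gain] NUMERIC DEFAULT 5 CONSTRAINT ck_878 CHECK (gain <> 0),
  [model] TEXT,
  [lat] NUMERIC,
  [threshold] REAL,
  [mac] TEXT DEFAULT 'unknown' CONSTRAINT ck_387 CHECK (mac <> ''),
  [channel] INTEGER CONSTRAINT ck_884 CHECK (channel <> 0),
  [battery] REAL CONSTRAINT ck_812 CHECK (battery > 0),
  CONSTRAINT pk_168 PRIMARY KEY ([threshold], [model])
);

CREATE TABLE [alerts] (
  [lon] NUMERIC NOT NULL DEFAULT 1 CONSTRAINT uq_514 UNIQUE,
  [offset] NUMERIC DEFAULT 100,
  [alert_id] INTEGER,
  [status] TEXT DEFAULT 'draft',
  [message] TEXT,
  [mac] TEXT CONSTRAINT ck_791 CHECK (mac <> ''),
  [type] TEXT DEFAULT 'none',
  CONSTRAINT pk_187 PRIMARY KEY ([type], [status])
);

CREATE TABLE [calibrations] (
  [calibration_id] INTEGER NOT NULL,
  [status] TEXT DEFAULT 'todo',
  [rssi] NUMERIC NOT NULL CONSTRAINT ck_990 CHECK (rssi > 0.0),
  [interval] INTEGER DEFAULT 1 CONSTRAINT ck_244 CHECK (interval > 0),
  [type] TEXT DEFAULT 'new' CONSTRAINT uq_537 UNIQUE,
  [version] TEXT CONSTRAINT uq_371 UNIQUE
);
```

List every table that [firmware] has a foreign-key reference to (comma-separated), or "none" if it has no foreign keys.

none

No column in firmware has a REFERENCES clause.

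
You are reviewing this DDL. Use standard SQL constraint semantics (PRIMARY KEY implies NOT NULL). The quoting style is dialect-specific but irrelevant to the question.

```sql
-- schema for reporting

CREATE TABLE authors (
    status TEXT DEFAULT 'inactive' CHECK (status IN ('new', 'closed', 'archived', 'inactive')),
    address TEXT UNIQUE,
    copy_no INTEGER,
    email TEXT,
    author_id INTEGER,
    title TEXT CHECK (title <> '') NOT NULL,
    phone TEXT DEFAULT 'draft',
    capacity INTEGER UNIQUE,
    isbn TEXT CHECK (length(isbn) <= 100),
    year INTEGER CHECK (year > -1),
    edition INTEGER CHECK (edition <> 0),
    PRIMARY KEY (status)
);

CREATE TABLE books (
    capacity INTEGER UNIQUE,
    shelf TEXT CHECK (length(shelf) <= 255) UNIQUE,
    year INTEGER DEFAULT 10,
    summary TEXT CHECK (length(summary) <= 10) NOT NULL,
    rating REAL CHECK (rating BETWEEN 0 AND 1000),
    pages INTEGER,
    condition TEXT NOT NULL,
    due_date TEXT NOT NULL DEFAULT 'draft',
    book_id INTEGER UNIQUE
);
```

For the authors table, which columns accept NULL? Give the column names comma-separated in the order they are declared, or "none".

address, copy_no, email, author_id, phone, capacity, isbn, year, edition

- status: part of the PRIMARY KEY, which implies NOT NULL → not nullable.
- address: UNIQUE does not imply NOT NULL → nullable.
- copy_no: no NOT NULL constraint applies → nullable.
- email: no NOT NULL constraint applies → nullable.
- author_id: no NOT NULL constraint applies → nullable.
- title: declared NOT NULL → not nullable.
- phone: DEFAULT only fills an omitted column; an explicit NULL is still allowed → nullable.
- capacity: UNIQUE does not imply NOT NULL → nullable.
- isbn: CHECK does not forbid NULL (a CHECK constraint passes when its expression is NULL) → nullable.
- year: CHECK does not forbid NULL (a CHECK constraint passes when its expression is NULL) → nullable.
- edition: CHECK does not forbid NULL (a CHECK constraint passes when its expression is NULL) → nullable.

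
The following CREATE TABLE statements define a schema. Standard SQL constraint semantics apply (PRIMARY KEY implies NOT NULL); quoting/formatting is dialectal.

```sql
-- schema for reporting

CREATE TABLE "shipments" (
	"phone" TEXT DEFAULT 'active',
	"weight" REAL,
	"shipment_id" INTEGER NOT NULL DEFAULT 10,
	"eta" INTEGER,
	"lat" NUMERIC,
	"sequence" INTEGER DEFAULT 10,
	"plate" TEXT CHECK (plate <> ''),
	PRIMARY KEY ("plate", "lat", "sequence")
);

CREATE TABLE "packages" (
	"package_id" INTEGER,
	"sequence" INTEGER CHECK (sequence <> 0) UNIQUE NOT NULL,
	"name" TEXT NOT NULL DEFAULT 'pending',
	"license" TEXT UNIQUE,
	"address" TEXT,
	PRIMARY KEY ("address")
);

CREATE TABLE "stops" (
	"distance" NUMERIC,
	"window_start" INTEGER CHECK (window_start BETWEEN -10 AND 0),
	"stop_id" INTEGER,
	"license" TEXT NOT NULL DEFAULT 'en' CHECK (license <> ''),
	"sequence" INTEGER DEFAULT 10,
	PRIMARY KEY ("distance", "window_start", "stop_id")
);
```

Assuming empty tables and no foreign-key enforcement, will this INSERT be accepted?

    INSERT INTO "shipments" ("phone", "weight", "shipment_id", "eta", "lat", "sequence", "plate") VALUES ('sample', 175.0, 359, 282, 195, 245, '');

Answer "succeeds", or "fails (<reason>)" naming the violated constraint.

fails (CHECK on plate)

The value '' for plate violates CHECK (plate <> '').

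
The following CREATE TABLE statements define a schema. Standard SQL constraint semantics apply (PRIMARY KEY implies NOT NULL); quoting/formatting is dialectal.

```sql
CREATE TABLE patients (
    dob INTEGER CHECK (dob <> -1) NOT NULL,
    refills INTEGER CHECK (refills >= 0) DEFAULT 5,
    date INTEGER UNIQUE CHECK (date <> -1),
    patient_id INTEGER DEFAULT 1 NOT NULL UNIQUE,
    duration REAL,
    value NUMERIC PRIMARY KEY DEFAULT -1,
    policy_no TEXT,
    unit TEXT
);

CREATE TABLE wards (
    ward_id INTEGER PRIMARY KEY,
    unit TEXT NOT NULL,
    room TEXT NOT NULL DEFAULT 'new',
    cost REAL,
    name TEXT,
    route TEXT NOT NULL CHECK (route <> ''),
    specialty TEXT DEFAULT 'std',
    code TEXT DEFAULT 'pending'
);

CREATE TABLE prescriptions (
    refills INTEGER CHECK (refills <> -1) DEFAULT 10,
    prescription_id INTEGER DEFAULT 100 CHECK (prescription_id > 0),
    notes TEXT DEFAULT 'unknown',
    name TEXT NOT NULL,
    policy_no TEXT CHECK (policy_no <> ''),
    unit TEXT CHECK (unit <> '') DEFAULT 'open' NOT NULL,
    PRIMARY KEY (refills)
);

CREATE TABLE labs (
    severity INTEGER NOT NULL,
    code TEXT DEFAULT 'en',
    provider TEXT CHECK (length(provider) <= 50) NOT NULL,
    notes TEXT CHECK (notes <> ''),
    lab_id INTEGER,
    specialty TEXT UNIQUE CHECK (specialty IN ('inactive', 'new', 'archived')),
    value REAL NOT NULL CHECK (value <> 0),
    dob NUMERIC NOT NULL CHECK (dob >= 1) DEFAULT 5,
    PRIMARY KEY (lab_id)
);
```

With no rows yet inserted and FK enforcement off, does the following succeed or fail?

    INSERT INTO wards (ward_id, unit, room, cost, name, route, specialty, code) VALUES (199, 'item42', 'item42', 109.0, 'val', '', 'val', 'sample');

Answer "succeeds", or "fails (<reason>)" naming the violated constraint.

The value '' for route violates CHECK (route <> '').

fails (CHECK on route)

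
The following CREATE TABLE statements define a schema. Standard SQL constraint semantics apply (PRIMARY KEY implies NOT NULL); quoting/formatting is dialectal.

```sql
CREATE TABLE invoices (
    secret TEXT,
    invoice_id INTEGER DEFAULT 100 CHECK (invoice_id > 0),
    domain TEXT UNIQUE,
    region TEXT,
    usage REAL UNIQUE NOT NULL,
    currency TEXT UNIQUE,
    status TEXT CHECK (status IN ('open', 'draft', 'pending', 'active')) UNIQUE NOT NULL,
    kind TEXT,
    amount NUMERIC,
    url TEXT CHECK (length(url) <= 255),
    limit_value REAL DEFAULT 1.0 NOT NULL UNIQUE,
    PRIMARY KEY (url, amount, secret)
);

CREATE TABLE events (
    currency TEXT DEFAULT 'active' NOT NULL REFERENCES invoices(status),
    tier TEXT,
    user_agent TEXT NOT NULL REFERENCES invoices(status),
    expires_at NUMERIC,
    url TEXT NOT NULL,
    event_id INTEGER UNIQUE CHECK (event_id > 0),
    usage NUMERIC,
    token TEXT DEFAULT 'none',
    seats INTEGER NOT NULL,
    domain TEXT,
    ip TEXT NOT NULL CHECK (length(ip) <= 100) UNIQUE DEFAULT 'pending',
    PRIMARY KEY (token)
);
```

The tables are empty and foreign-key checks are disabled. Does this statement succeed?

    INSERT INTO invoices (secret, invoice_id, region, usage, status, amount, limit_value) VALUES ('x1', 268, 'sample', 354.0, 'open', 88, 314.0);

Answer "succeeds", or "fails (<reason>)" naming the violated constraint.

url is omitted from the column list and has no DEFAULT, so it would receive NULL.
But url is part of the PRIMARY KEY (implied NOT NULL).

fails (NOT NULL on url)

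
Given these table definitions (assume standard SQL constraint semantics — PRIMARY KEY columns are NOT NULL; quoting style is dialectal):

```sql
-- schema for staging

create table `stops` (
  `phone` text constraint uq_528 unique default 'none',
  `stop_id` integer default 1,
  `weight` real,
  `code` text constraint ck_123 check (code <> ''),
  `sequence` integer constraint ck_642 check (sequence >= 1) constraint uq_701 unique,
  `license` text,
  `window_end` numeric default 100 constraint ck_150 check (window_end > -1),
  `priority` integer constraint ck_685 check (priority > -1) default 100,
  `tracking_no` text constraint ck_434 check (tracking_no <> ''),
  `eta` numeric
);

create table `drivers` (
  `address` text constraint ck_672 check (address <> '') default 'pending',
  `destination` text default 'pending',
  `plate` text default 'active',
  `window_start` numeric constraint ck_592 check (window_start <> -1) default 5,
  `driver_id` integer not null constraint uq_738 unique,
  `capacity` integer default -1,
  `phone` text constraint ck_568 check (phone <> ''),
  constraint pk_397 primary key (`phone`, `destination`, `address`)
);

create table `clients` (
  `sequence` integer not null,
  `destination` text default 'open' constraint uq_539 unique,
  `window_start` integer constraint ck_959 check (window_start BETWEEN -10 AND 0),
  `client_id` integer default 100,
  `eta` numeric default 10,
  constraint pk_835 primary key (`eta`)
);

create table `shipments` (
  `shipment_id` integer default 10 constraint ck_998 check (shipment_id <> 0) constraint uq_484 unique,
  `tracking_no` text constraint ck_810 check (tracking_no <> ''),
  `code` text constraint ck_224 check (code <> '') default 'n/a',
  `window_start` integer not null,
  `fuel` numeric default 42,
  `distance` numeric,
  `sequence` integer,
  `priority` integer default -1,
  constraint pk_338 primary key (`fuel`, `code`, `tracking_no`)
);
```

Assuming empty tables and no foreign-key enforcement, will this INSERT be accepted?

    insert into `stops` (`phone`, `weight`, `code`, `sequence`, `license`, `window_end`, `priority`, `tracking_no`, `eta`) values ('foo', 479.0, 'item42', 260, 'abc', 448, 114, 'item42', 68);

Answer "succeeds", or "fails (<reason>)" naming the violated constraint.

succeeds

stops has no NOT NULL or PRIMARY KEY columns.
CHECK constraints: 'item42' satisfies (code <> ''); 260 satisfies (sequence >= 1); 448 satisfies (window_end > -1); 114 satisfies (priority > -1); 'item42' satisfies (tracking_no <> '').
No constraint is violated.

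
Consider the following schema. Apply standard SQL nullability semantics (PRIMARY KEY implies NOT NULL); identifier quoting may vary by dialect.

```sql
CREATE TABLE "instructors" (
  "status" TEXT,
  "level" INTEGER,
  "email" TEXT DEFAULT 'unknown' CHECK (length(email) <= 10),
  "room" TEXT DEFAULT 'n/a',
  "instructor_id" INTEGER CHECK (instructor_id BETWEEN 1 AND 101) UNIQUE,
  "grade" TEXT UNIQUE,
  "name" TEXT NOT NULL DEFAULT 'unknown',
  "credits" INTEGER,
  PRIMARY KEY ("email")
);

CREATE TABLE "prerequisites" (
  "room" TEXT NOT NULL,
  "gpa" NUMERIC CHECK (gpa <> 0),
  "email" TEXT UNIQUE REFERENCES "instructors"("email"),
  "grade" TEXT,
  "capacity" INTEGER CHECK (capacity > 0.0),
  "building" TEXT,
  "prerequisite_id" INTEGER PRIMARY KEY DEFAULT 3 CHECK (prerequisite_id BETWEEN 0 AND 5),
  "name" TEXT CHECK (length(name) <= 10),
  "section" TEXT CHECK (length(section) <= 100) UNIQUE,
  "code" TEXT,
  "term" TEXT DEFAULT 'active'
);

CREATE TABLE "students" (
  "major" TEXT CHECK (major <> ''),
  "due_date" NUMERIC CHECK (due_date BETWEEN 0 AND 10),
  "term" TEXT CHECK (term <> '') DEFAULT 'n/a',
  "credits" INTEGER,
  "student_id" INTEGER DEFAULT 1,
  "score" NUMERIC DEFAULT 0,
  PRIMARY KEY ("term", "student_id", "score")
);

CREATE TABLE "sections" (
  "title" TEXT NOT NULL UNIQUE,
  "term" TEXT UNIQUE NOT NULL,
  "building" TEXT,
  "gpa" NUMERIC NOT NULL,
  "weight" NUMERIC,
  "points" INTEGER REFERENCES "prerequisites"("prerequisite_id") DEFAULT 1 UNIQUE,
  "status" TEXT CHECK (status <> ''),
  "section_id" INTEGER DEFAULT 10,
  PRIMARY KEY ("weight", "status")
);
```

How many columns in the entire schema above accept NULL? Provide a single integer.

instructors: 6 nullable (status, level, room, instructor_id, grade, credits — PK (email) and explicit NOT NULL columns excluded).
prerequisites: 9 nullable (gpa, email, grade, capacity, building, name, section, code, term — PK (prerequisite_id) and explicit NOT NULL columns excluded).
students: 3 nullable (major, due_date, credits — PK (term, student_id, score) and explicit NOT NULL columns excluded).
sections: 3 nullable (building, points, section_id — PK (weight, status) and explicit NOT NULL columns excluded).
Total: 6 + 9 + 3 + 3 = 21.

21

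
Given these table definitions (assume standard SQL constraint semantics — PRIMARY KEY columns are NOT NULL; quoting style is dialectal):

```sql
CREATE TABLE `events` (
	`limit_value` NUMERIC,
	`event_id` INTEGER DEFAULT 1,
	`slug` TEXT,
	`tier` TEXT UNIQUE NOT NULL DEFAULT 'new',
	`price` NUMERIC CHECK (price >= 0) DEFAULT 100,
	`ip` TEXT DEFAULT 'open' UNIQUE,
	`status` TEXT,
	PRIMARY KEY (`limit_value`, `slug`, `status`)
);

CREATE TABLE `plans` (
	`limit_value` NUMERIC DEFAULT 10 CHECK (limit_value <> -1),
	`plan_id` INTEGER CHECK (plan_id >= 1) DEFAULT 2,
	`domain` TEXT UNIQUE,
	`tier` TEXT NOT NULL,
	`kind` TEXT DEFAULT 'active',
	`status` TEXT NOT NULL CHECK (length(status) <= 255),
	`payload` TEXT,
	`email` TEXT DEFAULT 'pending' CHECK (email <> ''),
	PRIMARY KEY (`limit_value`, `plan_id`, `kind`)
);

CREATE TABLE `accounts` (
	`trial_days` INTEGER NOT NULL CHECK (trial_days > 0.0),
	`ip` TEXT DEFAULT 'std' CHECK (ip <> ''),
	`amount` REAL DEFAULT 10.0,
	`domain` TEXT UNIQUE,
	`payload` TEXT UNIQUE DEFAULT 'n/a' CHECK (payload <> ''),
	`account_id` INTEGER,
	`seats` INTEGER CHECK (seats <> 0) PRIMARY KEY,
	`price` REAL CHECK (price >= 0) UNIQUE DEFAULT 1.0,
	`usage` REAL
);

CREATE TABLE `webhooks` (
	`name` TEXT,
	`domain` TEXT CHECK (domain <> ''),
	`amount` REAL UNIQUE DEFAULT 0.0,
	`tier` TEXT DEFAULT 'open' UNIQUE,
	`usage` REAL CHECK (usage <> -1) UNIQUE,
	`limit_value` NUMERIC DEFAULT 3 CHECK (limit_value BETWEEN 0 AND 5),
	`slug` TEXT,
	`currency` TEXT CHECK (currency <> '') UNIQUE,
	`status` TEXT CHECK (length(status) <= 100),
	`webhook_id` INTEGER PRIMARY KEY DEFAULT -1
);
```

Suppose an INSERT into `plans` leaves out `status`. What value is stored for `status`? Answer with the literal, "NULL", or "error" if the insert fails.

status has no DEFAULT clause.
Omitting it would insert NULL, but it is declared NOT NULL, so the INSERT fails.

error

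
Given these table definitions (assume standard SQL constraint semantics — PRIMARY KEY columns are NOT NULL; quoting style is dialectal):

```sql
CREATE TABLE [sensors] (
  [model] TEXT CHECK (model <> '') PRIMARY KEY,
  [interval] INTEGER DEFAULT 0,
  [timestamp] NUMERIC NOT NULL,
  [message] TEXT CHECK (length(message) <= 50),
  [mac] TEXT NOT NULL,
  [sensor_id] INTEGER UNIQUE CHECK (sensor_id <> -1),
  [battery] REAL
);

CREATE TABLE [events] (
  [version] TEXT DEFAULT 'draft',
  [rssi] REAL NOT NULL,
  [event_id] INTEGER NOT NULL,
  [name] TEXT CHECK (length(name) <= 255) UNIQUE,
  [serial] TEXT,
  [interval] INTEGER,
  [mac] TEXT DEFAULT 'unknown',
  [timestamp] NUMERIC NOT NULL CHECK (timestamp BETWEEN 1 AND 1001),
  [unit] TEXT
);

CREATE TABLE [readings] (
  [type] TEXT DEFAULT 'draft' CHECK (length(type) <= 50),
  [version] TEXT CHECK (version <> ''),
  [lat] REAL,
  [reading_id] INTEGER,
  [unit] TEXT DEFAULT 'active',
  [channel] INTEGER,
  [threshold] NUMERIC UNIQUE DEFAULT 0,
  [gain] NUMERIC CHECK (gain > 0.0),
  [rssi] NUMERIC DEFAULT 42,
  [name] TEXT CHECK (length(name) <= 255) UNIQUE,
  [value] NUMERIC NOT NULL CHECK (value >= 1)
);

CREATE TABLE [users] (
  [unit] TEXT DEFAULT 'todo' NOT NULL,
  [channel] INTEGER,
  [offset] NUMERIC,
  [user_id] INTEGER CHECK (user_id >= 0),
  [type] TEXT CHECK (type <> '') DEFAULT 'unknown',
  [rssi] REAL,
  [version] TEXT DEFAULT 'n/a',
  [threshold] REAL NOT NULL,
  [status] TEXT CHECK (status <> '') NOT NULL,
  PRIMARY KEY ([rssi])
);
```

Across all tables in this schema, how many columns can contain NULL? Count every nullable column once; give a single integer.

sensors: 4 nullable (interval, message, sensor_id, battery — PK (model) and explicit NOT NULL columns excluded).
events: 6 nullable (version, name, serial, interval, mac, unit — PK none and explicit NOT NULL columns excluded).
readings: 10 nullable (type, version, lat, reading_id, unit, channel, threshold, gain, rssi, name — PK none and explicit NOT NULL columns excluded).
users: 5 nullable (channel, offset, user_id, type, version — PK (rssi) and explicit NOT NULL columns excluded).
Total: 4 + 6 + 10 + 5 = 25.

25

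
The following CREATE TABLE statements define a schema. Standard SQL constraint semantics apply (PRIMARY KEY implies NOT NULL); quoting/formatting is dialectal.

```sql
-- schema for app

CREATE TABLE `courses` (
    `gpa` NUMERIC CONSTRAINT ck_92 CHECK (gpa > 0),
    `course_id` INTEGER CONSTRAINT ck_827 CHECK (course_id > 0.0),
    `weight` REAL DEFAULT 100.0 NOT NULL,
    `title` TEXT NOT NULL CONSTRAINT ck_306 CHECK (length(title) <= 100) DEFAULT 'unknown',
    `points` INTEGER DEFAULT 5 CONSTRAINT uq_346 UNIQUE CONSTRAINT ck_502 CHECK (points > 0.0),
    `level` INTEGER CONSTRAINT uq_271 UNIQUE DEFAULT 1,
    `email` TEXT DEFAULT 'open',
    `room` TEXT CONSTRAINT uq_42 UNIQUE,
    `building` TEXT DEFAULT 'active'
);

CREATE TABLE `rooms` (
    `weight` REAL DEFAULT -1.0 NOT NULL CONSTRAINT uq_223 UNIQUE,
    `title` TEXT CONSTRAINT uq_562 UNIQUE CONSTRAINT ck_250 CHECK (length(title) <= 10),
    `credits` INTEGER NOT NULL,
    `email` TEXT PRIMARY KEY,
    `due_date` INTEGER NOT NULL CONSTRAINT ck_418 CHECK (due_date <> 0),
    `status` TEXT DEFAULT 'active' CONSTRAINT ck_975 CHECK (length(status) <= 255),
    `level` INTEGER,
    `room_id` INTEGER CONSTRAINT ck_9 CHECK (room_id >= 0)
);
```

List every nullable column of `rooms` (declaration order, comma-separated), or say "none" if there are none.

title, status, level, room_id

- weight: declared NOT NULL → not nullable.
- title: CHECK does not forbid NULL (a CHECK constraint passes when its expression is NULL) → nullable.
- credits: declared NOT NULL → not nullable.
- email: part of the PRIMARY KEY, which implies NOT NULL → not nullable.
- due_date: declared NOT NULL → not nullable.
- status: CHECK does not forbid NULL (a CHECK constraint passes when its expression is NULL) → nullable.
- level: no NOT NULL constraint applies → nullable.
- room_id: CHECK does not forbid NULL (a CHECK constraint passes when its expression is NULL) → nullable.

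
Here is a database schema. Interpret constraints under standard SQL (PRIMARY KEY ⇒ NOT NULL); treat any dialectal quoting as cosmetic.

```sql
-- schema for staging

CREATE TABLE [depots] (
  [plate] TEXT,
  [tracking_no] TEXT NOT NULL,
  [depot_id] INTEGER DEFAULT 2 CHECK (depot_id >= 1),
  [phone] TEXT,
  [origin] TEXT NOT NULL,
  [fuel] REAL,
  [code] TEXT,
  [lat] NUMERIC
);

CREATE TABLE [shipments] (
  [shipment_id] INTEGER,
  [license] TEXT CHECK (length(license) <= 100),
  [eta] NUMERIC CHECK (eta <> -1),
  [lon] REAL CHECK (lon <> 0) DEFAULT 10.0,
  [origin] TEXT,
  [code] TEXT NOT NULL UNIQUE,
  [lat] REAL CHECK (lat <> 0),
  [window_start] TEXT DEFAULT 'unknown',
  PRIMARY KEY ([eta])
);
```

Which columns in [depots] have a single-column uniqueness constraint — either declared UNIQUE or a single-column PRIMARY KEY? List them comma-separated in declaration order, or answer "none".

none

- plate: no UNIQUE or single-column PK constraint.
- tracking_no: no UNIQUE or single-column PK constraint.
- depot_id: no UNIQUE or single-column PK constraint.
- phone: no UNIQUE or single-column PK constraint.
- origin: no UNIQUE or single-column PK constraint.
- fuel: no UNIQUE or single-column PK constraint.
- code: no UNIQUE or single-column PK constraint.
- lat: no UNIQUE or single-column PK constraint.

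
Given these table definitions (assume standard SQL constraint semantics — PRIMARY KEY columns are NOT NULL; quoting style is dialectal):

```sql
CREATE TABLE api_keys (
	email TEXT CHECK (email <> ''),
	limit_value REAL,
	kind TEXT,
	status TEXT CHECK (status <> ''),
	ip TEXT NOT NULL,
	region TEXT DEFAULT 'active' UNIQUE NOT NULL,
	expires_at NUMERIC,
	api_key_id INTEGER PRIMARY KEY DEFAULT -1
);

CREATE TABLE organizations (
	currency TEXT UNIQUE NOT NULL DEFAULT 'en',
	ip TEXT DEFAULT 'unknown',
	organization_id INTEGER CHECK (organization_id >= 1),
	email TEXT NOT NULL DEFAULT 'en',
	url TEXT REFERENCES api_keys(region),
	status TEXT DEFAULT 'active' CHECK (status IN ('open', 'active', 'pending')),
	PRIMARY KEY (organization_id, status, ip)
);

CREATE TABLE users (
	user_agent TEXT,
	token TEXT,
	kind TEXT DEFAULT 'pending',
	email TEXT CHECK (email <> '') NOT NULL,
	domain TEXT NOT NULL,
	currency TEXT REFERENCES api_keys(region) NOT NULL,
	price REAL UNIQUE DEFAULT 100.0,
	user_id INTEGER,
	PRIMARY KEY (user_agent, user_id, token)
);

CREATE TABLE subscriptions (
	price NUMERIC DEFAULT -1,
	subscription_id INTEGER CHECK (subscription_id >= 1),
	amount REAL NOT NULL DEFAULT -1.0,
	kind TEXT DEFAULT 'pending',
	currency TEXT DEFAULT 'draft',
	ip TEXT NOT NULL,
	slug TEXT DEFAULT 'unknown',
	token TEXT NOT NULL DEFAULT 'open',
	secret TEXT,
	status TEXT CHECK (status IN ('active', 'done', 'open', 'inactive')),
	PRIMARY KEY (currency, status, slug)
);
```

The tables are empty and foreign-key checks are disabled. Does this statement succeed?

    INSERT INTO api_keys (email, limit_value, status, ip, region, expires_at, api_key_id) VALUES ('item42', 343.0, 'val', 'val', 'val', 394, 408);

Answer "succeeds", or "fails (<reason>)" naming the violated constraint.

succeeds

NOT NULL columns: api_key_id is supplied; ip is supplied; region is supplied.
CHECK constraints: 'item42' satisfies (email <> ''); 'val' satisfies (status <> '').
No constraint is violated.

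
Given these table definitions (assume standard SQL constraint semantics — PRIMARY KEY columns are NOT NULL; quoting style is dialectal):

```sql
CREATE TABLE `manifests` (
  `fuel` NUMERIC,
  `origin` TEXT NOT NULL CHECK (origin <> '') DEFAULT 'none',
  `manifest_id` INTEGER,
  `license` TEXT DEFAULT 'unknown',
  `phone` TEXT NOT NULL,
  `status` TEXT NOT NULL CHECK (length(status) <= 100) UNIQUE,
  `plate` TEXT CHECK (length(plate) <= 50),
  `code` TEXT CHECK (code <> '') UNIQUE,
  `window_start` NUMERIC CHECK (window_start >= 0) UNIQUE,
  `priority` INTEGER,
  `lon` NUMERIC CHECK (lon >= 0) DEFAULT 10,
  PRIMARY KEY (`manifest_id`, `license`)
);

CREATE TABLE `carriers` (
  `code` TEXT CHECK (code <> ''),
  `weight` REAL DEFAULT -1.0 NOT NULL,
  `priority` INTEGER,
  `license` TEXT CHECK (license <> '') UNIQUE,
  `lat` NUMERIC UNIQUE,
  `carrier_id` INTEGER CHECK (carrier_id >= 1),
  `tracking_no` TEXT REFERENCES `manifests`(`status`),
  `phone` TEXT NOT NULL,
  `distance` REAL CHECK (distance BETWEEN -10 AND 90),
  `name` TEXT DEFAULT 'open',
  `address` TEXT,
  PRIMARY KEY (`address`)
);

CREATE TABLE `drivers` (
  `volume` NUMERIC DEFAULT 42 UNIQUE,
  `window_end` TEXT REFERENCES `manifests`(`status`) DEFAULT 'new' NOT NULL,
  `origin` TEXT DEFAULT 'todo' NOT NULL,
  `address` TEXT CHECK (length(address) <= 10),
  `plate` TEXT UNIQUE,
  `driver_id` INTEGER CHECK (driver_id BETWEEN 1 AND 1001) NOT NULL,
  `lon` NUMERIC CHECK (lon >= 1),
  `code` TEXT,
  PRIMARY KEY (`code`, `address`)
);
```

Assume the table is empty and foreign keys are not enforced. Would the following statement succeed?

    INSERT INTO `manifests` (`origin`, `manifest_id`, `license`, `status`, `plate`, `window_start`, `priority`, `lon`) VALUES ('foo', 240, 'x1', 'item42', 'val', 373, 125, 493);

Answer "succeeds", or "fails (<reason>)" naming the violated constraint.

phone is omitted from the column list and has no DEFAULT, so it would receive NULL.
But phone is declared NOT NULL.

fails (NOT NULL on phone)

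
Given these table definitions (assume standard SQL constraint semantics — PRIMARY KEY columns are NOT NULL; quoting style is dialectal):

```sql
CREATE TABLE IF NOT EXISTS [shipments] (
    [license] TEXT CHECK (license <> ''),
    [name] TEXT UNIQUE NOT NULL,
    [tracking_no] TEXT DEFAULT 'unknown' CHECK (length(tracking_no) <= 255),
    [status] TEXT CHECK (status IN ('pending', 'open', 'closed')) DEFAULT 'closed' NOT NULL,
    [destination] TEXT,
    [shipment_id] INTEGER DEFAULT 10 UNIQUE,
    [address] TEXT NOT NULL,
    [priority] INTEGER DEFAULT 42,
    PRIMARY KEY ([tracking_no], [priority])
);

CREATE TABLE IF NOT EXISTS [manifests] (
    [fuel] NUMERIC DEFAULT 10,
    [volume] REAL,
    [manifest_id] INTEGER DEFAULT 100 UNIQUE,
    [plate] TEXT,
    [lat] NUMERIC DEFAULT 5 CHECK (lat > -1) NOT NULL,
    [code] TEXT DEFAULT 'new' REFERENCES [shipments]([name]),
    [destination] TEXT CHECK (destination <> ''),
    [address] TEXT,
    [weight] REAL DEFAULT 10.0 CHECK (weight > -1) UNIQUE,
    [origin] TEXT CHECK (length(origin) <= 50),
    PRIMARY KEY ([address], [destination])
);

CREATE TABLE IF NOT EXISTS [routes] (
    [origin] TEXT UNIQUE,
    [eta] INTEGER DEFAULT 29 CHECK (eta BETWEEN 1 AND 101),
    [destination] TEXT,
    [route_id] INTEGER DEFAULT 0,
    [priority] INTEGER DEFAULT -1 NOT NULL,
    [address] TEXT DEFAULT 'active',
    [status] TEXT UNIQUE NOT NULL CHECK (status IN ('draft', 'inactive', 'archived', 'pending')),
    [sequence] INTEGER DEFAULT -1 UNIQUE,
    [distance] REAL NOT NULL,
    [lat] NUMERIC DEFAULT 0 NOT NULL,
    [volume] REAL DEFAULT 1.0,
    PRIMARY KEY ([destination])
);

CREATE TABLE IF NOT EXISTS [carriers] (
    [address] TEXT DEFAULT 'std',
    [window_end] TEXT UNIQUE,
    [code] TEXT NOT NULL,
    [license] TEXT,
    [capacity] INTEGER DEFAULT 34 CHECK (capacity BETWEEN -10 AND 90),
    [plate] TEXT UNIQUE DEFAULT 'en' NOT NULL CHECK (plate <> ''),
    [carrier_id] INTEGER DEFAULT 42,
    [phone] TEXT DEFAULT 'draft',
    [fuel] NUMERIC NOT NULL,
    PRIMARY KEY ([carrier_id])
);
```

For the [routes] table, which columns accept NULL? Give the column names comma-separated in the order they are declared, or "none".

origin, eta, route_id, address, sequence, volume

- origin: UNIQUE does not imply NOT NULL → nullable.
- eta: CHECK does not forbid NULL (a CHECK constraint passes when its expression is NULL) → nullable.
- destination: part of the PRIMARY KEY, which implies NOT NULL → not nullable.
- route_id: DEFAULT only fills an omitted column; an explicit NULL is still allowed → nullable.
- priority: declared NOT NULL → not nullable.
- address: DEFAULT only fills an omitted column; an explicit NULL is still allowed → nullable.
- status: declared NOT NULL → not nullable.
- sequence: UNIQUE does not imply NOT NULL → nullable.
- distance: declared NOT NULL → not nullable.
- lat: declared NOT NULL → not nullable.
- volume: DEFAULT only fills an omitted column; an explicit NULL is still allowed → nullable.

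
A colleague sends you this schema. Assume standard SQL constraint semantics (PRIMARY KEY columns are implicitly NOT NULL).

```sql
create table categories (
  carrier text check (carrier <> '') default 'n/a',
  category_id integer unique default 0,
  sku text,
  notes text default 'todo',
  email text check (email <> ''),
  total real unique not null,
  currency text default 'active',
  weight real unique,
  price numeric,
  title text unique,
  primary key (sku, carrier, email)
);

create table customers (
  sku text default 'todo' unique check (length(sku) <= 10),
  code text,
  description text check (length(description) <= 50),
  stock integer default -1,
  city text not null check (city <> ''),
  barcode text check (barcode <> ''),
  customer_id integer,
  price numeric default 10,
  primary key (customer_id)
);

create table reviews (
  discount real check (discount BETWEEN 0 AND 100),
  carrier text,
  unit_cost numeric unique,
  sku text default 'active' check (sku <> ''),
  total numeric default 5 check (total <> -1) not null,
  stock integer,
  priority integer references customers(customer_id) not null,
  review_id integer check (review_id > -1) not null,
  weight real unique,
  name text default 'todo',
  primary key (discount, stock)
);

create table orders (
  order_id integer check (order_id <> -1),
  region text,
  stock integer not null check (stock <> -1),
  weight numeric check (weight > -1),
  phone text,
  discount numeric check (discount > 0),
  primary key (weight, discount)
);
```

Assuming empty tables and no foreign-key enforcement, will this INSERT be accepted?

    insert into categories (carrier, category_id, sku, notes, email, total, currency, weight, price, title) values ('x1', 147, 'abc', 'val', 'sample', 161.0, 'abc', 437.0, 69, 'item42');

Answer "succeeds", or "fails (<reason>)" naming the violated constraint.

succeeds

NOT NULL columns: carrier is supplied; email is supplied; sku is supplied; total is supplied.
CHECK constraints: 'x1' satisfies (carrier <> ''); 'sample' satisfies (email <> '').
No constraint is violated.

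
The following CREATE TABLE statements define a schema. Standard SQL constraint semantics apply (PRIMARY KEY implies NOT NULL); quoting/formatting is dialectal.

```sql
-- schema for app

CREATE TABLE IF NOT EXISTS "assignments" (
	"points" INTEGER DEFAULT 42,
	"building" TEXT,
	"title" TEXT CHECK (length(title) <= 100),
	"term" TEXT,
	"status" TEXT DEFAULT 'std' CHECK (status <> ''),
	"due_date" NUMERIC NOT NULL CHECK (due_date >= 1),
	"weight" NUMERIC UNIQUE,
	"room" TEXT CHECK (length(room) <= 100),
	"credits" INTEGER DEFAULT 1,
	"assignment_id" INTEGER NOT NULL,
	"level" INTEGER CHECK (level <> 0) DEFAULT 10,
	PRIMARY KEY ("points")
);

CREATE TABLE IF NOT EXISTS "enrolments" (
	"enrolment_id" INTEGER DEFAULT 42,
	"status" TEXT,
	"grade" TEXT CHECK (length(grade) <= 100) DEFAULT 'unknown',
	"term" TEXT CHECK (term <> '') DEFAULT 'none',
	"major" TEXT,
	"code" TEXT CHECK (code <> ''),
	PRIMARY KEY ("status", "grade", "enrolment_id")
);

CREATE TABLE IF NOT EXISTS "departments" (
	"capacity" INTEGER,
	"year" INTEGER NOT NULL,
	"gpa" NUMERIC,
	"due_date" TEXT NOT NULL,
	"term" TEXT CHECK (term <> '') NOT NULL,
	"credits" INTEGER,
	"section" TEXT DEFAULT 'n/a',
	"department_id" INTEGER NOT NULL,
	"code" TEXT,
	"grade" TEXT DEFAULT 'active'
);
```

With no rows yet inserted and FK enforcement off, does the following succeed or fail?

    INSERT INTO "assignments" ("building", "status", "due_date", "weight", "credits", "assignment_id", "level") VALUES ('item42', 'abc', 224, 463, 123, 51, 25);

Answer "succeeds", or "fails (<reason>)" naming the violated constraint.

succeeds

NOT NULL columns: assignment_id is supplied; due_date is supplied; points defaults to 42.
CHECK constraints: 'abc' satisfies (status <> ''); 224 satisfies (due_date >= 1); 25 satisfies (level <> 0).
No constraint is violated.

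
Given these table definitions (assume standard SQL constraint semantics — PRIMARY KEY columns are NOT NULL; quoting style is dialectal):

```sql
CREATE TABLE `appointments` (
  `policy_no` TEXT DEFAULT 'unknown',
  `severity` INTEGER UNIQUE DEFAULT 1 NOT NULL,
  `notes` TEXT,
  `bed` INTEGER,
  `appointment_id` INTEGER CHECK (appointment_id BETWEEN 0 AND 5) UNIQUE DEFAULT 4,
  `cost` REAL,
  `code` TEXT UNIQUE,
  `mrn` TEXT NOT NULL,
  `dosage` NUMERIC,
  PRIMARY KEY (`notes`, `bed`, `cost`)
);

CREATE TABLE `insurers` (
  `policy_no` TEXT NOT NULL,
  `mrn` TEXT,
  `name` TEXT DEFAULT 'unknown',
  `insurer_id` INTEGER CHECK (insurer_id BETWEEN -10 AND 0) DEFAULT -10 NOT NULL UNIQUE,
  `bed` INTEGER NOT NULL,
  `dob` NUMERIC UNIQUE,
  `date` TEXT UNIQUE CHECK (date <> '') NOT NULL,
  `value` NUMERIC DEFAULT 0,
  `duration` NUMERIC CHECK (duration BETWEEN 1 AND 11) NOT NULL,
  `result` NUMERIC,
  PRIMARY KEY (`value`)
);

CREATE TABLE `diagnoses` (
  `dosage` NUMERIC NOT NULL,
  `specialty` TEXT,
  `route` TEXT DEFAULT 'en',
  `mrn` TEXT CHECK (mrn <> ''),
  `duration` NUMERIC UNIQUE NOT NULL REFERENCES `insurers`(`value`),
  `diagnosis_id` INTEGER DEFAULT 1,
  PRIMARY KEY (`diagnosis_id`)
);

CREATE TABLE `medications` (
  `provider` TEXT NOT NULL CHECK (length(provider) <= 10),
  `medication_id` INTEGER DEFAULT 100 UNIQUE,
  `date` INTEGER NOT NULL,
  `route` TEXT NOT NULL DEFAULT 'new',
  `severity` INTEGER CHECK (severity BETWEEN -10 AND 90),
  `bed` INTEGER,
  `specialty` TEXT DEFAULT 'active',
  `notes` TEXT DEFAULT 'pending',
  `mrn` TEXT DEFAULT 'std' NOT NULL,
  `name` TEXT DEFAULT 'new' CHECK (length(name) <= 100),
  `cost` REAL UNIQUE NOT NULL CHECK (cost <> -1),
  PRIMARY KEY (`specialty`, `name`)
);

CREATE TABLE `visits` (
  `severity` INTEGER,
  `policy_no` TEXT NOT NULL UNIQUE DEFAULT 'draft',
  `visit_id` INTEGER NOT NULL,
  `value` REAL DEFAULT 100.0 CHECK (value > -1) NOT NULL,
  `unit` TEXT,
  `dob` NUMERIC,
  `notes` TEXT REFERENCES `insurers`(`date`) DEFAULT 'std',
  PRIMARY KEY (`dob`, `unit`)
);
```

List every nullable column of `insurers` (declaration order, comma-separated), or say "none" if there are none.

- policy_no: declared NOT NULL → not nullable.
- mrn: no NOT NULL constraint applies → nullable.
- name: DEFAULT only fills an omitted column; an explicit NULL is still allowed → nullable.
- insurer_id: declared NOT NULL → not nullable.
- bed: declared NOT NULL → not nullable.
- dob: UNIQUE does not imply NOT NULL → nullable.
- date: declared NOT NULL → not nullable.
- value: part of the PRIMARY KEY, which implies NOT NULL → not nullable.
- duration: declared NOT NULL → not nullable.
- result: no NOT NULL constraint applies → nullable.

mrn, name, dob, result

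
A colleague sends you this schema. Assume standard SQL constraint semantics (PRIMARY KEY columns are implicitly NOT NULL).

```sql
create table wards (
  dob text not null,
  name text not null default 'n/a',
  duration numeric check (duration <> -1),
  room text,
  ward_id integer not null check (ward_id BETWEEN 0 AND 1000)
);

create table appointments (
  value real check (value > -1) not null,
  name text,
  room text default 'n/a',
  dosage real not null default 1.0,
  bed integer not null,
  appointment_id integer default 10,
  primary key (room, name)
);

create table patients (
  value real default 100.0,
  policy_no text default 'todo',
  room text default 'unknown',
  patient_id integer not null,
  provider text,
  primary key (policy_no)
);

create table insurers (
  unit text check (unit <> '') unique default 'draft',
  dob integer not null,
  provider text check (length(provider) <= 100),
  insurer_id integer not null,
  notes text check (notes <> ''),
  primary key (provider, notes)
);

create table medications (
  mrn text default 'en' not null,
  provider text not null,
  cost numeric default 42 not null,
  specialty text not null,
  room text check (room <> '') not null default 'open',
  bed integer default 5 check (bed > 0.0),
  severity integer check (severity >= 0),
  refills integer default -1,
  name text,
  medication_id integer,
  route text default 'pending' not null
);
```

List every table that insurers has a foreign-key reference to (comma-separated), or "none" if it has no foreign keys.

none

No column in insurers has a REFERENCES clause.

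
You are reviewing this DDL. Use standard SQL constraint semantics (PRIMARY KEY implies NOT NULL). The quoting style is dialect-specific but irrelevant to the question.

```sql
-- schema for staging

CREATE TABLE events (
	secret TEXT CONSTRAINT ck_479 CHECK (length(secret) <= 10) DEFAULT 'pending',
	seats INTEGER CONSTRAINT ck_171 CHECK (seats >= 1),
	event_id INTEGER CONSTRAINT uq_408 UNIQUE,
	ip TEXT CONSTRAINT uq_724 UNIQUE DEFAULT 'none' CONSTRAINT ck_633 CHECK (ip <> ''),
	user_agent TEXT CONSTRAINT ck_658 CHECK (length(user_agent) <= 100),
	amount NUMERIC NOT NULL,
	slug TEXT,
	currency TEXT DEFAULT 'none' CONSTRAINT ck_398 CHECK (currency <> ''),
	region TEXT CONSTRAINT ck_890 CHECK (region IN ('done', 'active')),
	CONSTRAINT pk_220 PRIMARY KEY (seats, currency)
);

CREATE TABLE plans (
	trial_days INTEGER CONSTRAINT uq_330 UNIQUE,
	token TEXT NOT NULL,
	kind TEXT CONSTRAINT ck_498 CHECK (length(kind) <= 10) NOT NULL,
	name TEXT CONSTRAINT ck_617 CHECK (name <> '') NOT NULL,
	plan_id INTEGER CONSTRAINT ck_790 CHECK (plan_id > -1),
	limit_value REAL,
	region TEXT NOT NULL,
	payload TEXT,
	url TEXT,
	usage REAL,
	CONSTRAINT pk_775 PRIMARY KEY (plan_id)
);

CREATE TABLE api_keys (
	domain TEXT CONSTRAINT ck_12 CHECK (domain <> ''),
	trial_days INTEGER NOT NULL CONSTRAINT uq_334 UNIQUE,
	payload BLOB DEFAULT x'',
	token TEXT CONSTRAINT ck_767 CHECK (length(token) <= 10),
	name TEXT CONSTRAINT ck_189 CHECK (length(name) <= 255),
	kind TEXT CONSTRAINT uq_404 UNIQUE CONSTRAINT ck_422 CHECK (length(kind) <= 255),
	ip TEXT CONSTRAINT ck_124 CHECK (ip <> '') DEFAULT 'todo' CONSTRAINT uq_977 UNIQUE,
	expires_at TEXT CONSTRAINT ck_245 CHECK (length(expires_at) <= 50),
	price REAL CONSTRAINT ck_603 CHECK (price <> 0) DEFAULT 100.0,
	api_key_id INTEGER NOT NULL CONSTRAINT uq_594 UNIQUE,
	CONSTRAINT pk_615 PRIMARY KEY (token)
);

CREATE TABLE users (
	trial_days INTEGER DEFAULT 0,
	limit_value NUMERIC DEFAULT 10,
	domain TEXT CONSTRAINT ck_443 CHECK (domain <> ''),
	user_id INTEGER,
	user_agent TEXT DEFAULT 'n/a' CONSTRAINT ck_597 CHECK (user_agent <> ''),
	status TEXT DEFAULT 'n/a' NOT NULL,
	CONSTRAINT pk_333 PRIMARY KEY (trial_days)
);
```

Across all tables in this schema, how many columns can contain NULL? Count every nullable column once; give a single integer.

events: 6 nullable (secret, event_id, ip, user_agent, slug, region — PK (seats, currency) and explicit NOT NULL columns excluded).
plans: 5 nullable (trial_days, limit_value, payload, url, usage — PK (plan_id) and explicit NOT NULL columns excluded).
api_keys: 7 nullable (domain, payload, name, kind, ip, expires_at, price — PK (token) and explicit NOT NULL columns excluded).
users: 4 nullable (limit_value, domain, user_id, user_agent — PK (trial_days) and explicit NOT NULL columns excluded).
Total: 6 + 5 + 7 + 4 = 22.

22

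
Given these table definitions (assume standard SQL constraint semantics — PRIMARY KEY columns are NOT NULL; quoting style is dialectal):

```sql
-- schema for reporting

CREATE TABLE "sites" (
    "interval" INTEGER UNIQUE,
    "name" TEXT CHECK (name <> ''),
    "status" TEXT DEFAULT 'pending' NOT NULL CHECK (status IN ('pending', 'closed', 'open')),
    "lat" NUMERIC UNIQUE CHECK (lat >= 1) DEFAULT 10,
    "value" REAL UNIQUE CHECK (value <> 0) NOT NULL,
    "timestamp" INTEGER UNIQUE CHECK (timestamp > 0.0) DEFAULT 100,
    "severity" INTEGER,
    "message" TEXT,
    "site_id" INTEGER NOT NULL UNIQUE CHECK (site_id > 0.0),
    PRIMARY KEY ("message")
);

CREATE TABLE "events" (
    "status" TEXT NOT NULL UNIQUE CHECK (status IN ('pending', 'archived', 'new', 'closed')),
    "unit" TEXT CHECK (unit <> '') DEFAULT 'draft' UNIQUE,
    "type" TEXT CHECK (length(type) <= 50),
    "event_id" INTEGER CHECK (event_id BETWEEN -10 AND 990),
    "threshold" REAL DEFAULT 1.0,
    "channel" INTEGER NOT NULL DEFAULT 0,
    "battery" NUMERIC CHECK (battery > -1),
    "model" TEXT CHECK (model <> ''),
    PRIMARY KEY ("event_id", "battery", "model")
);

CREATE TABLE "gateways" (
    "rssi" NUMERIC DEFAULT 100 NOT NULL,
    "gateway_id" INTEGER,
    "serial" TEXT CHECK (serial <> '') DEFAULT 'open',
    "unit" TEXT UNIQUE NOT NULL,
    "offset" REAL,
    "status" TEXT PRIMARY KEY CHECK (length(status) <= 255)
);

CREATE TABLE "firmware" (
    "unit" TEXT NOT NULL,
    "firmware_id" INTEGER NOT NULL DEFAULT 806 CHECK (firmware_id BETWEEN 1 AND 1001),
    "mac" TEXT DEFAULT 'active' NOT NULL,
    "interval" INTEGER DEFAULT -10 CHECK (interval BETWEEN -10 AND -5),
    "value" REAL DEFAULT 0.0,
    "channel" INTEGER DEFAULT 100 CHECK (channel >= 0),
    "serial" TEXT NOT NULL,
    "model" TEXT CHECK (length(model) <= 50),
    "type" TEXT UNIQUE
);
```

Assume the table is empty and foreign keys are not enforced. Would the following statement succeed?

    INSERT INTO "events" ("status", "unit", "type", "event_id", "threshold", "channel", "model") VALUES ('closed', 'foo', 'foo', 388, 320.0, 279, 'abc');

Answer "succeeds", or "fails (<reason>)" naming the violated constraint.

fails (NOT NULL on battery)

battery is omitted from the column list and has no DEFAULT, so it would receive NULL.
But battery is part of the PRIMARY KEY (implied NOT NULL).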